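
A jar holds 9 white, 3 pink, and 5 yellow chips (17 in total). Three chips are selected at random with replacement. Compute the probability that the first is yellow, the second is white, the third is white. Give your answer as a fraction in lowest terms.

Multiply the conditional probability of each draw in order, with replacement (the composition resets each draw).
P = (5/17) · (9/17) · (9/17) = 405/4913 ≈ 0.0824.

405/4913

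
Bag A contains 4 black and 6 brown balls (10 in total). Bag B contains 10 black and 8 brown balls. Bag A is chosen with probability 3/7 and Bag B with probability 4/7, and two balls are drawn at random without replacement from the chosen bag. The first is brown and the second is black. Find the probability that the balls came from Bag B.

P(E | Bag A) = 4/15; P(E | Bag B) = 40/153.
P(E) = 3/7·4/15 + 4/7·40/153 = 1412/5355.
By Bayes' rule, P(Bag B | E) = 160/1071 / 1412/5355 = 200/353 ≈ 0.5666.

200/353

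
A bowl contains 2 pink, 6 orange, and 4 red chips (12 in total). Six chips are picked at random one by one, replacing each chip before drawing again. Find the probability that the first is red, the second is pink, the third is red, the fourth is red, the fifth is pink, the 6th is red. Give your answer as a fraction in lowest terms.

1/2916

Multiply the conditional probability of each draw in order, with replacement (the composition resets each draw).
P = (4/12) · (2/12) · (4/12) · (4/12) · (2/12) · (4/12) = 1/2916 ≈ 0.0003.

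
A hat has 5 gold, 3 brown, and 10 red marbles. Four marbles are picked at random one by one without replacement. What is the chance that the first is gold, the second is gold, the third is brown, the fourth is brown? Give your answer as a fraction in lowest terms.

1/612

Multiply the conditional probability of each draw in order, without replacement, so each draw removes one from its color and from the total.
P = (5/18) · (4/17) · (3/16) · (2/15) = 1/612 ≈ 0.0016.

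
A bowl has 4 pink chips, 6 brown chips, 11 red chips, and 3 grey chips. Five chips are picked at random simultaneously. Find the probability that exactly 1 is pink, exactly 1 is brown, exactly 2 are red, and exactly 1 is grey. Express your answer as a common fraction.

Unordered draws without replacement: count favorable combinations over C(24,5).
Favorable = C(4,1) · C(6,1) · C(11,2) · C(3,1) = 3960; total = C(24,5) = 42504.
P = 3960/42504 = 15/161 ≈ 0.0932.

15/161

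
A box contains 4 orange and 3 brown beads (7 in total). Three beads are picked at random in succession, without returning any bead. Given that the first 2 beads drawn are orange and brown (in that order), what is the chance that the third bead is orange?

3/5

After removing 1 orange, 1 brown, the box has 3 orange out of 5 remaining.
P(third is orange | given) = 3/5 ≈ 0.6000.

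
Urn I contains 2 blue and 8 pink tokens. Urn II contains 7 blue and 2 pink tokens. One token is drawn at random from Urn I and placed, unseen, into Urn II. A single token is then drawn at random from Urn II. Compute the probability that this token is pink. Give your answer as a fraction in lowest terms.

Condition on how many of the transferred tokens are pink (from Urn I: 8 pink of 10; then Urn II has 10 total).
  0 pink: C(8,0)C(2,1)/C(10,1) = 1/5; then P = 2/10
  1 pink: C(8,1)C(2,0)/C(10,1) = 4/5; then P = 3/10
P(pink from Urn II) = 7/25 ≈ 0.2800.

7/25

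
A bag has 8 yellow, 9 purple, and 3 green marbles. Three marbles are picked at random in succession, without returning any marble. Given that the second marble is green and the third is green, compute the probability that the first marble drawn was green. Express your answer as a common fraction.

P(first=green and the second marble is green and the third is green) = (3/20)·(2/19)·(1/18) = 1/1140.
P(E) = Σ over first color = 2/285 + 3/380 + 1/1140 = 3/190.
By Bayes, P(first=green | E) = 1/1140 / 3/190 = 1/18 ≈ 0.0556.

1/18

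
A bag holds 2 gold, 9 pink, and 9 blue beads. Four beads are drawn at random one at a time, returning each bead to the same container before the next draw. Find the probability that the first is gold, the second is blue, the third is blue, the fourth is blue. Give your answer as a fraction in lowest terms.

729/80000

Multiply the conditional probability of each draw in order, with replacement (the composition resets each draw).
P = (2/20) · (9/20) · (9/20) · (9/20) = 729/80000 ≈ 0.0091.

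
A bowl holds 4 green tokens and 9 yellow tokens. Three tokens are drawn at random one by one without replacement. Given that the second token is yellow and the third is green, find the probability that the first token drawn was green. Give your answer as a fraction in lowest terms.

3/11

P(first=green and the second token is yellow and the third is green) = (4/13)·(9/12)·(3/11) = 9/143.
P(E) = Σ over first color = 9/143 + 24/143 = 3/13.
By Bayes, P(first=green | E) = 9/143 / 3/13 = 3/11 ≈ 0.2727.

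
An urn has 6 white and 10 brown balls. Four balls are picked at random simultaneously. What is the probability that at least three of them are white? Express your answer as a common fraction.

Sum the hypergeometric tail for j = 3,…,4 white balls.
Favorable = C(6,3)·C(10,1) + C(6,4)·C(10,0) = 215; total = C(16,4) = 1820.
P = 215/1820 = 43/364 ≈ 0.1181.

43/364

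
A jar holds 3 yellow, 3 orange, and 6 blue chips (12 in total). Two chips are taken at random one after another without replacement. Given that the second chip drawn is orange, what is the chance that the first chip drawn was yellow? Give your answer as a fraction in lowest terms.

3/11

P(first=yellow and the second chip drawn is orange) = (3/12)·(3/11) = 3/44.
P(the second chip drawn is orange) = Σ over first color = 3/44 + 1/22 + 3/22 = 1/4.
By Bayes, P(first=yellow | the second chip drawn is orange) = 3/44 / 1/4 = 3/11 ≈ 0.2727.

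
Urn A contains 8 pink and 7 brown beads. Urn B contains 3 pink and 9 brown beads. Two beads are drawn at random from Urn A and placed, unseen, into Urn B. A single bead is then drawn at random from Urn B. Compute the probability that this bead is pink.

Condition on how many of the transferred beads are pink (from Urn A: 8 pink of 15; then Urn B has 14 total).
  0 pink: C(8,0)C(7,2)/C(15,2) = 1/5; then P = 3/14
  1 pink: C(8,1)C(7,1)/C(15,2) = 8/15; then P = 4/14
  2 pink: C(8,2)C(7,0)/C(15,2) = 4/15; then P = 5/14
P(pink from Urn B) = 61/210 ≈ 0.2905.

61/210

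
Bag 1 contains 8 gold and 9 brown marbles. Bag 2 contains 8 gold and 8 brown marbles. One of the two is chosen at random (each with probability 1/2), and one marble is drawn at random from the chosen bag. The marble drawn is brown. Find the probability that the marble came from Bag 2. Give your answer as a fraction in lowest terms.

17/35

P(brown | Bag 1) = 9/17; P(brown | Bag 2) = 1/2.
P(brown) = 1/2·9/17 + 1/2·1/2 = 35/68.
By Bayes' rule, P(Bag 2 | brown) = 1/4 / 35/68 = 17/35 ≈ 0.4857.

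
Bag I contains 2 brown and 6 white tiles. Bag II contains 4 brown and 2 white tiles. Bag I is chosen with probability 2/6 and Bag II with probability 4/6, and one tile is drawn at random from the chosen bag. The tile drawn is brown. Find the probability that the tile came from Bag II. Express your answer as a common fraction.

P(brown | Bag I) = 1/4; P(brown | Bag II) = 2/3.
P(brown) = 1/3·1/4 + 2/3·2/3 = 19/36.
By Bayes' rule, P(Bag II | brown) = 4/9 / 19/36 = 16/19 ≈ 0.8421.

16/19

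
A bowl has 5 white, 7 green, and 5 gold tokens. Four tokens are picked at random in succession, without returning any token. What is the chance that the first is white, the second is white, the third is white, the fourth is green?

1/136

Multiply the conditional probability of each draw in order, without replacement, so each draw removes one from its color and from the total.
P = (5/17) · (4/16) · (3/15) · (7/14) = 1/136 ≈ 0.0074.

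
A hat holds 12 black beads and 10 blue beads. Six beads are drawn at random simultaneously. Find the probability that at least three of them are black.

249/323

Sum the hypergeometric tail for j = 3,…,6 black beads.
Favorable = C(12,3)·C(10,3) + C(12,4)·C(10,2) + C(12,5)·C(10,1) + C(12,6)·C(10,0) = 57519; total = C(22,6) = 74613.
P = 57519/74613 = 249/323 ≈ 0.7709.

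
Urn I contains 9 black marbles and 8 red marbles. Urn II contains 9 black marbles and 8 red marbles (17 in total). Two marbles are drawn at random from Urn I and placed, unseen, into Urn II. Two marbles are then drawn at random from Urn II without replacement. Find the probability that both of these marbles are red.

Condition on how many of the transferred marbles are red (from Urn I: 8 red of 17; then Urn II has 19 total).
  0 red: C(8,0)C(9,2)/C(17,2) = 9/34; then P = C(8,2)/C(19,2) = 28/171
  1 red: C(8,1)C(9,1)/C(17,2) = 9/17; then P = C(9,2)/C(19,2) = 4/19
  2 red: C(8,2)C(9,0)/C(17,2) = 7/34; then P = C(10,2)/C(19,2) = 5/19
P(both red) = 135/646 ≈ 0.2090.

135/646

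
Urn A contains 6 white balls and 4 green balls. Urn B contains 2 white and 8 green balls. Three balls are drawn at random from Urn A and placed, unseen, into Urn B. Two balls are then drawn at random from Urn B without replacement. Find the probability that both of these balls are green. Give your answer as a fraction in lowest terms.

Condition on how many of the transferred balls are green (from Urn A: 4 green of 10; then Urn B has 13 total).
  0 green: C(4,0)C(6,3)/C(10,3) = 1/6; then P = C(8,2)/C(13,2) = 14/39
  1 green: C(4,1)C(6,2)/C(10,3) = 1/2; then P = C(9,2)/C(13,2) = 6/13
  2 green: C(4,2)C(6,1)/C(10,3) = 3/10; then P = C(10,2)/C(13,2) = 15/26
  3 green: C(4,3)C(6,0)/C(10,3) = 1/30; then P = C(11,2)/C(13,2) = 55/78
P(both green) = 19/39 ≈ 0.4872.

19/39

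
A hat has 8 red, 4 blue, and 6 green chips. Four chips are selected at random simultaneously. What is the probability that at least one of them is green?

Use the complement: P(at least one green) = 1 − P(no green).
P(none) = C(12,4)/C(18,4) = 495/3060.
So P = 1 − 495/3060 = 57/68 ≈ 0.8382.

57/68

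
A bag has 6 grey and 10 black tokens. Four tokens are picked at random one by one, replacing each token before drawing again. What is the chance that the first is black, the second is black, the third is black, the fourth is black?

625/4096

Multiply the conditional probability of each draw in order, with replacement (the composition resets each draw).
P = (10/16) · (10/16) · (10/16) · (10/16) = 625/4096 ≈ 0.1526.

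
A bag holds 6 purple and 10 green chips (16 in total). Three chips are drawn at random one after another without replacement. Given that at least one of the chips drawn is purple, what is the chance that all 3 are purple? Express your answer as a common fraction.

1/22

P(all 3 purple) = C(6,3)/C(16,3) = 1/28; P(at least one purple) = 1 − C(10,3)/C(16,3) = 11/14.
Since 'all 3 purple' ⊆ 'at least one purple', P(all 3 | at least one) = 1/28 / 11/14 = 1/22 ≈ 0.0455.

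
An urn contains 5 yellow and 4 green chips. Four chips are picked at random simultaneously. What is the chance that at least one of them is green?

121/126

Use the complement: P(at least one green) = 1 − P(no green).
P(none) = C(5,4)/C(9,4) = 5/126.
So P = 1 − 5/126 = 121/126 ≈ 0.9603.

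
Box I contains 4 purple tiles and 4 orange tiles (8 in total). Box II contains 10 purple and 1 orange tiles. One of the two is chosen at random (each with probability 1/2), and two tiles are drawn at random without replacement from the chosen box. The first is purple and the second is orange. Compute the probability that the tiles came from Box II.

P(E | Box I) = 2/7; P(E | Box II) = 1/11.
P(E) = 1/2·2/7 + 1/2·1/11 = 29/154.
By Bayes' rule, P(Box II | E) = 1/22 / 29/154 = 7/29 ≈ 0.2414.

7/29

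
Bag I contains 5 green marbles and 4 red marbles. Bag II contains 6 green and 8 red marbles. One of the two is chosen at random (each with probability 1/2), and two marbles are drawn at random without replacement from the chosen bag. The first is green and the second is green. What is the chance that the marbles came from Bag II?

54/145

P(E | Bag I) = 5/18; P(E | Bag II) = 15/91.
P(E) = 1/2·5/18 + 1/2·15/91 = 725/3276.
By Bayes' rule, P(Bag II | E) = 15/182 / 725/3276 = 54/145 ≈ 0.3724.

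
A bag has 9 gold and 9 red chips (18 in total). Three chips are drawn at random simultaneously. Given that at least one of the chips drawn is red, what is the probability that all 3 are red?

7/61

P(all 3 red) = C(9,3)/C(18,3) = 7/68; P(at least one red) = 1 − C(9,3)/C(18,3) = 61/68.
Since 'all 3 red' ⊆ 'at least one red', P(all 3 | at least one) = 7/68 / 61/68 = 7/61 ≈ 0.1148.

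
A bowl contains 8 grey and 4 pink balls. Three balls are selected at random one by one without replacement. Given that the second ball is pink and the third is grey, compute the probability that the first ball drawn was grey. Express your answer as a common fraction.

P(first=grey and the second ball is pink and the third is grey) = (8/12)·(4/11)·(7/10) = 28/165.
P(E) = Σ over first color = 28/165 + 4/55 = 8/33.
By Bayes, P(first=grey | E) = 28/165 / 8/33 = 7/10 ≈ 0.7000.

7/10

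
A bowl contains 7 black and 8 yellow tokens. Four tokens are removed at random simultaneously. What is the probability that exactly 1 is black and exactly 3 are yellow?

56/195

Unordered draws without replacement: count favorable combinations over C(15,4).
Favorable = C(7,1) · C(8,3) = 392; total = C(15,4) = 1365.
P = 392/1365 = 56/195 ≈ 0.2872.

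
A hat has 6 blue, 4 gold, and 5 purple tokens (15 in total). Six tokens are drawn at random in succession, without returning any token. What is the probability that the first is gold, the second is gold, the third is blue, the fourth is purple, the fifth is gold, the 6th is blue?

Multiply the conditional probability of each draw in order, without replacement, so each draw removes one from its color and from the total.
P = (4/15) · (3/14) · (6/13) · (5/12) · (2/11) · (5/10) = 1/1001 ≈ 0.0010.

1/1001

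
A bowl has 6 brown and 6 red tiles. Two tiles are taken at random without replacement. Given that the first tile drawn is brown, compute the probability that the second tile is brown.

After removing 1 brown, the bowl has 5 brown out of 11 remaining.
P(second is brown | given) = 5/11 ≈ 0.4545.

5/11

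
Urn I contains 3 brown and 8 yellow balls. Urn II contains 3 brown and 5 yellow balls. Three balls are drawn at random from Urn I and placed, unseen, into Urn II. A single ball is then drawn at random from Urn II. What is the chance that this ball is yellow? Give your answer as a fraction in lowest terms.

79/121

Condition on how many of the transferred balls are yellow (from Urn I: 8 yellow of 11; then Urn II has 11 total).
  0 yellow: C(8,0)C(3,3)/C(11,3) = 1/165; then P = 5/11
  1 yellow: C(8,1)C(3,2)/C(11,3) = 8/55; then P = 6/11
  2 yellow: C(8,2)C(3,1)/C(11,3) = 28/55; then P = 7/11
  3 yellow: C(8,3)C(3,0)/C(11,3) = 56/165; then P = 8/11
P(yellow from Urn II) = 79/121 ≈ 0.6529.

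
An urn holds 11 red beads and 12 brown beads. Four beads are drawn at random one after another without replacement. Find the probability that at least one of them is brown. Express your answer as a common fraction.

155/161

Use the complement: P(at least one brown) = 1 − P(no brown).
P(none) = C(11,4)/C(23,4) = 330/8855.
So P = 1 − 330/8855 = 155/161 ≈ 0.9627.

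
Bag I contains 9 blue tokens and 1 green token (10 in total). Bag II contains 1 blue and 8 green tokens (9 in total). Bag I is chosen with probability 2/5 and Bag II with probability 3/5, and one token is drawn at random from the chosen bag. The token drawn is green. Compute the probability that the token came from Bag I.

P(green | Bag I) = 1/10; P(green | Bag II) = 8/9.
P(green) = 2/5·1/10 + 3/5·8/9 = 43/75.
By Bayes' rule, P(Bag I | green) = 1/25 / 43/75 = 3/43 ≈ 0.0698.

3/43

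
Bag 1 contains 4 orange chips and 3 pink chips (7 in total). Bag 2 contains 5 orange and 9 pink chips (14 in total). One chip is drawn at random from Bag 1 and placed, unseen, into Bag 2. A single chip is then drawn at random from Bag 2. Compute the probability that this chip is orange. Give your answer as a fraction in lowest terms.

13/35

Condition on how many of the transferred chips are orange (from Bag 1: 4 orange of 7; then Bag 2 has 15 total).
  0 orange: C(4,0)C(3,1)/C(7,1) = 3/7; then P = 5/15
  1 orange: C(4,1)C(3,0)/C(7,1) = 4/7; then P = 6/15
P(orange from Bag 2) = 13/35 ≈ 0.3714.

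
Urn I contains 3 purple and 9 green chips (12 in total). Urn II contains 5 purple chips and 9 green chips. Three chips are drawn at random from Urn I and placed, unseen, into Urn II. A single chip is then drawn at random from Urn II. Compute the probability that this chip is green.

45/68

Condition on how many of the transferred chips are green (from Urn I: 9 green of 12; then Urn II has 17 total).
  0 green: C(9,0)C(3,3)/C(12,3) = 1/220; then P = 9/17
  1 green: C(9,1)C(3,2)/C(12,3) = 27/220; then P = 10/17
  2 green: C(9,2)C(3,1)/C(12,3) = 27/55; then P = 11/17
  3 green: C(9,3)C(3,0)/C(12,3) = 21/55; then P = 12/17
P(green from Urn II) = 45/68 ≈ 0.6618.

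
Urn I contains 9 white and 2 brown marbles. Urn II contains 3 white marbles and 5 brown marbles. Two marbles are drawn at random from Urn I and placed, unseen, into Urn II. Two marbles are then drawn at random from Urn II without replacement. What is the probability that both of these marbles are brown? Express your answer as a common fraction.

Condition on how many of the transferred marbles are brown (from Urn I: 2 brown of 11; then Urn II has 10 total).
  0 brown: C(2,0)C(9,2)/C(11,2) = 36/55; then P = C(5,2)/C(10,2) = 2/9
  1 brown: C(2,1)C(9,1)/C(11,2) = 18/55; then P = C(6,2)/C(10,2) = 1/3
  2 brown: C(2,2)C(9,0)/C(11,2) = 1/55; then P = C(7,2)/C(10,2) = 7/15
P(both brown) = 217/825 ≈ 0.2630.

217/825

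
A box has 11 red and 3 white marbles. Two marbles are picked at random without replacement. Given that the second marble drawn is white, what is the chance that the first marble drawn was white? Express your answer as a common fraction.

2/13

P(first=white and the second marble drawn is white) = (3/14)·(2/13) = 3/91.
P(the second marble drawn is white) = Σ over first color = 33/182 + 3/91 = 3/14.
By Bayes, P(first=white | the second marble drawn is white) = 3/91 / 3/14 = 2/13 ≈ 0.1538.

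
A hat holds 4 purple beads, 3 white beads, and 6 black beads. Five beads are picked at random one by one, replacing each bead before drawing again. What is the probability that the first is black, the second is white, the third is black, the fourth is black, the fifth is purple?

Multiply the conditional probability of each draw in order, with replacement (the composition resets each draw).
P = (6/13) · (3/13) · (6/13) · (6/13) · (4/13) = 2592/371293 ≈ 0.0070.

2592/371293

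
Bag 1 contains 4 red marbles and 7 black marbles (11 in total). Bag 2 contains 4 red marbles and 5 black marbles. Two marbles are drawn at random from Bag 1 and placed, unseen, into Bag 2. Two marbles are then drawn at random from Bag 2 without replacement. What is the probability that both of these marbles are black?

921/3025

Condition on how many of the transferred marbles are black (from Bag 1: 7 black of 11; then Bag 2 has 11 total).
  0 black: C(7,0)C(4,2)/C(11,2) = 6/55; then P = C(5,2)/C(11,2) = 2/11
  1 black: C(7,1)C(4,1)/C(11,2) = 28/55; then P = C(6,2)/C(11,2) = 3/11
  2 black: C(7,2)C(4,0)/C(11,2) = 21/55; then P = C(7,2)/C(11,2) = 21/55
P(both black) = 921/3025 ≈ 0.3045.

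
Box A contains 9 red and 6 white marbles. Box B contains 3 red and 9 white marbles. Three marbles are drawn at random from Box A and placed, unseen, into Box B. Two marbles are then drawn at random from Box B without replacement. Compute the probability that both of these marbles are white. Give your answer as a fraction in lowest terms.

Condition on how many of the transferred marbles are white (from Box A: 6 white of 15; then Box B has 15 total).
  0 white: C(6,0)C(9,3)/C(15,3) = 12/65; then P = C(9,2)/C(15,2) = 12/35
  1 white: C(6,1)C(9,2)/C(15,3) = 216/455; then P = C(10,2)/C(15,2) = 3/7
  2 white: C(6,2)C(9,1)/C(15,3) = 27/91; then P = C(11,2)/C(15,2) = 11/21
  3 white: C(6,3)C(9,0)/C(15,3) = 4/91; then P = C(12,2)/C(15,2) = 22/35
P(both white) = 551/1225 ≈ 0.4498.

551/1225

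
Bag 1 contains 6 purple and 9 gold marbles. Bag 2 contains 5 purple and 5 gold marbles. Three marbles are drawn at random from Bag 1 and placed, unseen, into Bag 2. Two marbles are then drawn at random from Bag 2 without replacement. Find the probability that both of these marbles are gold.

701/2730

Condition on how many of the transferred marbles are gold (from Bag 1: 9 gold of 15; then Bag 2 has 13 total).
  0 gold: C(9,0)C(6,3)/C(15,3) = 4/91; then P = C(5,2)/C(13,2) = 5/39
  1 gold: C(9,1)C(6,2)/C(15,3) = 27/91; then P = C(6,2)/C(13,2) = 5/26
  2 gold: C(9,2)C(6,1)/C(15,3) = 216/455; then P = C(7,2)/C(13,2) = 7/26
  3 gold: C(9,3)C(6,0)/C(15,3) = 12/65; then P = C(8,2)/C(13,2) = 14/39
P(both gold) = 701/2730 ≈ 0.2568.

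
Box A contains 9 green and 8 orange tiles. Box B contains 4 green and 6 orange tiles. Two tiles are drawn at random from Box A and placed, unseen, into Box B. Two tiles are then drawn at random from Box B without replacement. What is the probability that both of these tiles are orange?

Condition on how many of the transferred tiles are orange (from Box A: 8 orange of 17; then Box B has 12 total).
  0 orange: C(8,0)C(9,2)/C(17,2) = 9/34; then P = C(6,2)/C(12,2) = 5/22
  1 orange: C(8,1)C(9,1)/C(17,2) = 9/17; then P = C(7,2)/C(12,2) = 7/22
  2 orange: C(8,2)C(9,0)/C(17,2) = 7/34; then P = C(8,2)/C(12,2) = 14/33
P(both orange) = 709/2244 ≈ 0.3160.

709/2244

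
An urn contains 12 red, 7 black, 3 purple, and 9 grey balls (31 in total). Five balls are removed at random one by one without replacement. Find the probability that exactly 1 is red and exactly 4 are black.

20/8091

Unordered draws without replacement: count favorable combinations over C(31,5).
Favorable = C(12,1) · C(7,4) · C(3,0) · C(9,0) = 420; total = C(31,5) = 169911.
P = 420/169911 = 20/8091 ≈ 0.0025.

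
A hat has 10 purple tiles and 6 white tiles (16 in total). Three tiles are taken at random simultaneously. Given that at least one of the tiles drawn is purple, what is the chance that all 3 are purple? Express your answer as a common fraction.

P(all 3 purple) = C(10,3)/C(16,3) = 3/14; P(at least one purple) = 1 − C(6,3)/C(16,3) = 27/28.
Since 'all 3 purple' ⊆ 'at least one purple', P(all 3 | at least one) = 3/14 / 27/28 = 2/9 ≈ 0.2222.

2/9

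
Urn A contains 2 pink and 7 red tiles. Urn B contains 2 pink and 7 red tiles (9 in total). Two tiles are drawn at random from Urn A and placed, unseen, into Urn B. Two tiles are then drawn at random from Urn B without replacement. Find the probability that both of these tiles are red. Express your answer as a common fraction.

1169/1980

Condition on how many of the transferred tiles are red (from Urn A: 7 red of 9; then Urn B has 11 total).
  0 red: C(7,0)C(2,2)/C(9,2) = 1/36; then P = C(7,2)/C(11,2) = 21/55
  1 red: C(7,1)C(2,1)/C(9,2) = 7/18; then P = C(8,2)/C(11,2) = 28/55
  2 red: C(7,2)C(2,0)/C(9,2) = 7/12; then P = C(9,2)/C(11,2) = 36/55
P(both red) = 1169/1980 ≈ 0.5904.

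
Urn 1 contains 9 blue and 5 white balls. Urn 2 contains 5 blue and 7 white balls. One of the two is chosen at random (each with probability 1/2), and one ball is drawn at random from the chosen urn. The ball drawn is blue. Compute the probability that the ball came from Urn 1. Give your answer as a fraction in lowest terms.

P(blue | Urn 1) = 9/14; P(blue | Urn 2) = 5/12.
P(blue) = 1/2·9/14 + 1/2·5/12 = 89/168.
By Bayes' rule, P(Urn 1 | blue) = 9/28 / 89/168 = 54/89 ≈ 0.6067.

54/89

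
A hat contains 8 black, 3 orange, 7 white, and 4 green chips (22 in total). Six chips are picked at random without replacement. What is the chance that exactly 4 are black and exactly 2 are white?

70/3553

Unordered draws without replacement: count favorable combinations over C(22,6).
Favorable = C(8,4) · C(3,0) · C(7,2) · C(4,0) = 1470; total = C(22,6) = 74613.
P = 1470/74613 = 70/3553 ≈ 0.0197.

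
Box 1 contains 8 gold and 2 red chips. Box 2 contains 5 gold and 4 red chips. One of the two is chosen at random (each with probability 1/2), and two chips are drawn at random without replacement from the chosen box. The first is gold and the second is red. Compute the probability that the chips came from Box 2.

P(E | Box 1) = 8/45; P(E | Box 2) = 5/18.
P(E) = 1/2·8/45 + 1/2·5/18 = 41/180.
By Bayes' rule, P(Box 2 | E) = 5/36 / 41/180 = 25/41 ≈ 0.6098.

25/41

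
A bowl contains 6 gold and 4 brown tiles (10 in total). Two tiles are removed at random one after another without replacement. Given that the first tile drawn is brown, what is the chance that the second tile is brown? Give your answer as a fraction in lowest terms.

After removing 1 brown, the bowl has 3 brown out of 9 remaining.
P(second is brown | given) = 3/9 = 1/3 ≈ 0.3333.

1/3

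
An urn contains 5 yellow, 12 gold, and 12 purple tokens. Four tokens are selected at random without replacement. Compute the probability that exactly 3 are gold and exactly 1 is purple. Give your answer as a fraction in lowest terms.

880/7917

Unordered draws without replacement: count favorable combinations over C(29,4).
Favorable = C(5,0) · C(12,3) · C(12,1) = 2640; total = C(29,4) = 23751.
P = 2640/23751 = 880/7917 ≈ 0.1112.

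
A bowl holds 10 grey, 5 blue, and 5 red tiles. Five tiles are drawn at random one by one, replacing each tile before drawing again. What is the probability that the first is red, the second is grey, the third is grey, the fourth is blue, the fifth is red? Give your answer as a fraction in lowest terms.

Multiply the conditional probability of each draw in order, with replacement (the composition resets each draw).
P = (5/20) · (10/20) · (10/20) · (5/20) · (5/20) = 1/256 ≈ 0.0039.

1/256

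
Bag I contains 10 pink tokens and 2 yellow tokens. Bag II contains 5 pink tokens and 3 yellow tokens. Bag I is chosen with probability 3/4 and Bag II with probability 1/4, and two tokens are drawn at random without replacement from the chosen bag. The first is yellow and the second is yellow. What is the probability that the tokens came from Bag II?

P(E | Bag I) = 1/66; P(E | Bag II) = 3/28.
P(E) = 3/4·1/66 + 1/4·3/28 = 47/1232.
By Bayes' rule, P(Bag II | E) = 3/112 / 47/1232 = 33/47 ≈ 0.7021.

33/47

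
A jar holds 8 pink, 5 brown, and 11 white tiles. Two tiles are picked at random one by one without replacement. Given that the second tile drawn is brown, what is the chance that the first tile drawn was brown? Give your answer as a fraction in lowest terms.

4/23

P(first=brown and the second tile drawn is brown) = (5/24)·(4/23) = 5/138.
P(the second tile drawn is brown) = Σ over first color = 5/69 + 5/138 + 55/552 = 5/24.
By Bayes, P(first=brown | the second tile drawn is brown) = 5/138 / 5/24 = 4/23 ≈ 0.1739.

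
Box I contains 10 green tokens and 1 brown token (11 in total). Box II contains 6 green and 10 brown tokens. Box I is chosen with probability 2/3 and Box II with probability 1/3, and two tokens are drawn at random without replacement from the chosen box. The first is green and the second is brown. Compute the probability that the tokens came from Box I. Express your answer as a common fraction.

P(E | Box I) = 1/11; P(E | Box II) = 1/4.
P(E) = 2/3·1/11 + 1/3·1/4 = 19/132.
By Bayes' rule, P(Box I | E) = 2/33 / 19/132 = 8/19 ≈ 0.4211.

8/19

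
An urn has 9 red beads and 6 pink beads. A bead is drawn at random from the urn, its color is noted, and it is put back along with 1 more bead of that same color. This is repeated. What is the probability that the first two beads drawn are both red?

3/8

After a red draw the urn holds 10 red out of 16.
P = (9/15)·(10/16) = 3/8 ≈ 0.3750.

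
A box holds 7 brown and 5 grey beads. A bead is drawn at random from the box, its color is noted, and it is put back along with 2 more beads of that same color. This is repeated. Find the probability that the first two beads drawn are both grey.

5/24

After a grey draw the box holds 7 grey out of 14.
P = (5/12)·(7/14) = 5/24 ≈ 0.2083.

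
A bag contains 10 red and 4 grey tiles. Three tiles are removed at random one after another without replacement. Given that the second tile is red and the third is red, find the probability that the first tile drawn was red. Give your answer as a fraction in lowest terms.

2/3

P(first=red and the second tile is red and the third is red) = (10/14)·(9/13)·(8/12) = 30/91.
P(E) = Σ over first color = 30/91 + 15/91 = 45/91.
By Bayes, P(first=red | E) = 30/91 / 45/91 = 2/3 ≈ 0.6667.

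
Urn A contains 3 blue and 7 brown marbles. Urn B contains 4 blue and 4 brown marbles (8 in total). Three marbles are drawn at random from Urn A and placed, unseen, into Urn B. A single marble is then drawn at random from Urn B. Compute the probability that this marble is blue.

49/110

Condition on how many of the transferred marbles are blue (from Urn A: 3 blue of 10; then Urn B has 11 total).
  0 blue: C(3,0)C(7,3)/C(10,3) = 7/24; then P = 4/11
  1 blue: C(3,1)C(7,2)/C(10,3) = 21/40; then P = 5/11
  2 blue: C(3,2)C(7,1)/C(10,3) = 7/40; then P = 6/11
  3 blue: C(3,3)C(7,0)/C(10,3) = 1/120; then P = 7/11
P(blue from Urn B) = 49/110 ≈ 0.4455.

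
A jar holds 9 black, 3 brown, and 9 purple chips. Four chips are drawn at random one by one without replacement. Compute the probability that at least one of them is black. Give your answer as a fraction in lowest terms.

Use the complement: P(at least one black) = 1 − P(no black).
P(none) = C(12,4)/C(21,4) = 495/5985.
So P = 1 − 495/5985 = 122/133 ≈ 0.9173.

122/133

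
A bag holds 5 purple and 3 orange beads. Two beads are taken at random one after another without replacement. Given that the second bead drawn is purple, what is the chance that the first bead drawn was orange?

P(first=orange and the second bead drawn is purple) = (3/8)·(5/7) = 15/56.
P(the second bead drawn is purple) = Σ over first color = 5/14 + 15/56 = 5/8.
By Bayes, P(first=orange | the second bead drawn is purple) = 15/56 / 5/8 = 3/7 ≈ 0.4286.

3/7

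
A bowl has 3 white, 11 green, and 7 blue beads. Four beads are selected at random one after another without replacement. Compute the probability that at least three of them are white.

Sum the hypergeometric tail for j = 3,…,3 white beads.
Favorable = C(3,3)·C(18,1) = 18; total = C(21,4) = 5985.
P = 18/5985 = 2/665 ≈ 0.0030.

2/665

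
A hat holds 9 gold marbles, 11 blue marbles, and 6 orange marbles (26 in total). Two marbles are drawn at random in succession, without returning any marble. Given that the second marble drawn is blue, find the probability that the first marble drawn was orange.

P(first=orange and the second marble drawn is blue) = (6/26)·(11/25) = 33/325.
P(the second marble drawn is blue) = Σ over first color = 99/650 + 11/65 + 33/325 = 11/26.
By Bayes, P(first=orange | the second marble drawn is blue) = 33/325 / 11/26 = 6/25 ≈ 0.2400.

6/25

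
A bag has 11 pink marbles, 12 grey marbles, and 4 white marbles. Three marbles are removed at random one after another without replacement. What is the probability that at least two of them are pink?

Sum the hypergeometric tail for j = 2,…,3 pink marbles.
Favorable = C(11,2)·C(16,1) + C(11,3)·C(16,0) = 1045; total = C(27,3) = 2925.
P = 1045/2925 = 209/585 ≈ 0.3573.

209/585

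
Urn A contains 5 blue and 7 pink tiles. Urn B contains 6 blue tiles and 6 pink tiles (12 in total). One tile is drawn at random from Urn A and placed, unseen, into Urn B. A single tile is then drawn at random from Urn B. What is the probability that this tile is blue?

Condition on how many of the transferred tiles are blue (from Urn A: 5 blue of 12; then Urn B has 13 total).
  0 blue: C(5,0)C(7,1)/C(12,1) = 7/12; then P = 6/13
  1 blue: C(5,1)C(7,0)/C(12,1) = 5/12; then P = 7/13
P(blue from Urn B) = 77/156 ≈ 0.4936.

77/156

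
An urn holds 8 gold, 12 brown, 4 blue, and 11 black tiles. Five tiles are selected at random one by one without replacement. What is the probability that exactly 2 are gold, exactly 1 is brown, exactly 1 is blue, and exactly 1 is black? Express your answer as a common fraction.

Unordered draws without replacement: count favorable combinations over C(35,5).
Favorable = C(8,2) · C(12,1) · C(4,1) · C(11,1) = 14784; total = C(35,5) = 324632.
P = 14784/324632 = 24/527 ≈ 0.0455.

24/527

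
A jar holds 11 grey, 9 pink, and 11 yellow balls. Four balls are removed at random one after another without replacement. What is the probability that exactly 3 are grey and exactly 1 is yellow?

363/6293

Unordered draws without replacement: count favorable combinations over C(31,4).
Favorable = C(11,3) · C(9,0) · C(11,1) = 1815; total = C(31,4) = 31465.
P = 1815/31465 = 363/6293 ≈ 0.0577.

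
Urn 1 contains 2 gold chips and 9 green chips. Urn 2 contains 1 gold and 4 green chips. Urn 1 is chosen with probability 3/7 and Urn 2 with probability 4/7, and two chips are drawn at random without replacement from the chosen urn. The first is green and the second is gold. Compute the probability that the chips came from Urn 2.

P(E | Urn 1) = 9/55; P(E | Urn 2) = 1/5.
P(E) = 3/7·9/55 + 4/7·1/5 = 71/385.
By Bayes' rule, P(Urn 2 | E) = 4/35 / 71/385 = 44/71 ≈ 0.6197.

44/71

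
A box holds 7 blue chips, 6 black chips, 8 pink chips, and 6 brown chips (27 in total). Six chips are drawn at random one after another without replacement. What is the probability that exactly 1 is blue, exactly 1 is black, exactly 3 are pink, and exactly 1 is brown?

Unordered draws without replacement: count favorable combinations over C(27,6).
Favorable = C(7,1) · C(6,1) · C(8,3) · C(6,1) = 14112; total = C(27,6) = 296010.
P = 14112/296010 = 784/16445 ≈ 0.0477.

784/16445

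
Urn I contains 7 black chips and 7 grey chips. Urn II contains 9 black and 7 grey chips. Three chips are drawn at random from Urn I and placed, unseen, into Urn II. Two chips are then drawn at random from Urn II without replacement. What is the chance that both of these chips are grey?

93/494

Condition on how many of the transferred chips are grey (from Urn I: 7 grey of 14; then Urn II has 19 total).
  0 grey: C(7,0)C(7,3)/C(14,3) = 5/52; then P = C(7,2)/C(19,2) = 7/57
  1 grey: C(7,1)C(7,2)/C(14,3) = 21/52; then P = C(8,2)/C(19,2) = 28/171
  2 grey: C(7,2)C(7,1)/C(14,3) = 21/52; then P = C(9,2)/C(19,2) = 4/19
  3 grey: C(7,3)C(7,0)/C(14,3) = 5/52; then P = C(10,2)/C(19,2) = 5/19
P(both grey) = 93/494 ≈ 0.1883.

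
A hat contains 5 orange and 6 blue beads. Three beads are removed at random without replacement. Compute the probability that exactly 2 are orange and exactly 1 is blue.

Unordered draws without replacement: count favorable combinations over C(11,3).
Favorable = C(5,2) · C(6,1) = 60; total = C(11,3) = 165.
P = 60/165 = 4/11 ≈ 0.3636.

4/11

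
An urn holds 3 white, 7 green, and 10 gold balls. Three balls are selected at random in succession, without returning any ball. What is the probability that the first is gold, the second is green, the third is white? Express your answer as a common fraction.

7/228

Multiply the conditional probability of each draw in order, without replacement, so each draw removes one from its color and from the total.
P = (10/20) · (7/19) · (3/18) = 7/228 ≈ 0.0307.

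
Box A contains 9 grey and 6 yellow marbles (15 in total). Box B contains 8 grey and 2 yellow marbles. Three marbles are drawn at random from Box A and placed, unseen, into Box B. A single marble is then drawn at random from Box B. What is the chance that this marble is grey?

Condition on how many of the transferred marbles are grey (from Box A: 9 grey of 15; then Box B has 13 total).
  0 grey: C(9,0)C(6,3)/C(15,3) = 4/91; then P = 8/13
  1 grey: C(9,1)C(6,2)/C(15,3) = 27/91; then P = 9/13
  2 grey: C(9,2)C(6,1)/C(15,3) = 216/455; then P = 10/13
  3 grey: C(9,3)C(6,0)/C(15,3) = 12/65; then P = 11/13
P(grey from Box B) = 49/65 ≈ 0.7538.

49/65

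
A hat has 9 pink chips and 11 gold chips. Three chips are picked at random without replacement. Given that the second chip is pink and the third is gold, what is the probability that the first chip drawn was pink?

P(first=pink and the second chip is pink and the third is gold) = (9/20)·(8/19)·(11/18) = 11/95.
P(E) = Σ over first color = 11/95 + 11/76 = 99/380.
By Bayes, P(first=pink | E) = 11/95 / 99/380 = 4/9 ≈ 0.4444.

4/9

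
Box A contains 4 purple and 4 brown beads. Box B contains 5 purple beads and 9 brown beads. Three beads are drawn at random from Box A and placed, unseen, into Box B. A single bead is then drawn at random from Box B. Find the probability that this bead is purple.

13/34

Condition on how many of the transferred beads are purple (from Box A: 4 purple of 8; then Box B has 17 total).
  0 purple: C(4,0)C(4,3)/C(8,3) = 1/14; then P = 5/17
  1 purple: C(4,1)C(4,2)/C(8,3) = 3/7; then P = 6/17
  2 purple: C(4,2)C(4,1)/C(8,3) = 3/7; then P = 7/17
  3 purple: C(4,3)C(4,0)/C(8,3) = 1/14; then P = 8/17
P(purple from Box B) = 13/34 ≈ 0.3824.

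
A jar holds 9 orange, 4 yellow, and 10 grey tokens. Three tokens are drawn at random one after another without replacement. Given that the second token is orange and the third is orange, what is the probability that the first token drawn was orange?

P(first=orange and the second token is orange and the third is orange) = (9/23)·(8/22)·(7/21) = 12/253.
P(E) = Σ over first color = 12/253 + 48/1771 + 120/1771 = 36/253.
By Bayes, P(first=orange | E) = 12/253 / 36/253 = 1/3 ≈ 0.3333.

1/3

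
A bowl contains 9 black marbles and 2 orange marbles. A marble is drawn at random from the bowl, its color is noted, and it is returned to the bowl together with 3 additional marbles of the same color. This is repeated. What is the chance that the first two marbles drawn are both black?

54/77

After a black draw the bowl holds 12 black out of 14.
P = (9/11)·(12/14) = 54/77 ≈ 0.7013.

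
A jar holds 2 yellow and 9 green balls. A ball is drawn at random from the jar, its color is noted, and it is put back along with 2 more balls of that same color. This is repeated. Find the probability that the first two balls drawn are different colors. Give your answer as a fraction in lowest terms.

36/143

Either green then yellow, or yellow then green; after the first draw the total is 13.
P = (9/11)·(2/13) + (2/11)·(9/13) = 36/143 ≈ 0.2517.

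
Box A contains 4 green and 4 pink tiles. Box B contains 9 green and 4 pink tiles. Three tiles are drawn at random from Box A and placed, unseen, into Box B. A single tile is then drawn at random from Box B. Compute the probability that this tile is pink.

11/32

Condition on how many of the transferred tiles are pink (from Box A: 4 pink of 8; then Box B has 16 total).
  0 pink: C(4,0)C(4,3)/C(8,3) = 1/14; then P = 4/16
  1 pink: C(4,1)C(4,2)/C(8,3) = 3/7; then P = 5/16
  2 pink: C(4,2)C(4,1)/C(8,3) = 3/7; then P = 6/16
  3 pink: C(4,3)C(4,0)/C(8,3) = 1/14; then P = 7/16
P(pink from Box B) = 11/32 ≈ 0.3438.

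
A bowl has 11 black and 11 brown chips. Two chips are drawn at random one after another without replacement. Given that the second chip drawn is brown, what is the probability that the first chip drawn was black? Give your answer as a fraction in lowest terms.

P(first=black and the second chip drawn is brown) = (11/22)·(11/21) = 11/42.
P(the second chip drawn is brown) = Σ over first color = 11/42 + 5/21 = 1/2.
By Bayes, P(first=black | the second chip drawn is brown) = 11/42 / 1/2 = 11/21 ≈ 0.5238.

11/21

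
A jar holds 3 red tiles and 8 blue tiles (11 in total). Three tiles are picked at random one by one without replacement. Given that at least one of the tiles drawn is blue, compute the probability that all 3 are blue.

P(all 3 blue) = C(8,3)/C(11,3) = 56/165; P(at least one blue) = 1 − C(3,3)/C(11,3) = 164/165.
Since 'all 3 blue' ⊆ 'at least one blue', P(all 3 | at least one) = 56/165 / 164/165 = 14/41 ≈ 0.3415.

14/41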